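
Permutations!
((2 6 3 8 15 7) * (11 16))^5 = (2 7 15 8 3 6)(11 16)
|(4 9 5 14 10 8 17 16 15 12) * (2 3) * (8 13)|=|(2 3)(4 9 5 14 10 13 8 17 16 15 12)|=22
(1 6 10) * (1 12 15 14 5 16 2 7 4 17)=(1 6 10 12 15 14 5 16 2 7 4 17)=[0, 6, 7, 3, 17, 16, 10, 4, 8, 9, 12, 11, 15, 13, 5, 14, 2, 1]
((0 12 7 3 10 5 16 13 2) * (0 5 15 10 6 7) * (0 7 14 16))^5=((0 12 7 3 6 14 16 13 2 5)(10 15))^5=(0 14)(2 3)(5 6)(7 13)(10 15)(12 16)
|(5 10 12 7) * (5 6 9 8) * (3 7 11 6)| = |(3 7)(5 10 12 11 6 9 8)| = 14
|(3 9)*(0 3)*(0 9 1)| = 3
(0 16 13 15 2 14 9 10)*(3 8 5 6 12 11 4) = (0 16 13 15 2 14 9 10)(3 8 5 6 12 11 4) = [16, 1, 14, 8, 3, 6, 12, 7, 5, 10, 0, 4, 11, 15, 9, 2, 13]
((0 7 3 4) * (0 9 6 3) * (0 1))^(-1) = (0 1 7)(3 6 9 4)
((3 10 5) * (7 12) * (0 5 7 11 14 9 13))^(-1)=(0 13 9 14 11 12 7 10 3 5)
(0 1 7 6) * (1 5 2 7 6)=(0 5 2 7 1 6)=[5, 6, 7, 3, 4, 2, 0, 1]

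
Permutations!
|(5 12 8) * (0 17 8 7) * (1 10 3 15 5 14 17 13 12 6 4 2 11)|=|(0 13 12 7)(1 10 3 15 5 6 4 2 11)(8 14 17)|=36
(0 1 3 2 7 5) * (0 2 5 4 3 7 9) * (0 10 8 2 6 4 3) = (0 1 7 3 5 6 4)(2 9 10 8) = [1, 7, 9, 5, 0, 6, 4, 3, 2, 10, 8]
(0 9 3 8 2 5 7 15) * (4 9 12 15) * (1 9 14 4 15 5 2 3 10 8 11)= (0 12 5 7 15)(1 9 10 8 3 11)(4 14)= [12, 9, 2, 11, 14, 7, 6, 15, 3, 10, 8, 1, 5, 13, 4, 0]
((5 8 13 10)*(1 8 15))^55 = (1 8 13 10 5 15)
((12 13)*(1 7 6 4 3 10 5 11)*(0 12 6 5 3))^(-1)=(0 4 6 13 12)(1 11 5 7)(3 10)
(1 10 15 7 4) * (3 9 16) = (1 10 15 7 4)(3 9 16) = [0, 10, 2, 9, 1, 5, 6, 4, 8, 16, 15, 11, 12, 13, 14, 7, 3]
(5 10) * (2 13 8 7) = (2 13 8 7)(5 10) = [0, 1, 13, 3, 4, 10, 6, 2, 7, 9, 5, 11, 12, 8]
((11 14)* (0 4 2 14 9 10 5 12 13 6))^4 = (0 11 12 4 9 13 2 10 6 14 5)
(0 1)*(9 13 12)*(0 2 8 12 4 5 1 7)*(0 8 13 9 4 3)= (0 7 8 12 4 5 1 2 13 3)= [7, 2, 13, 0, 5, 1, 6, 8, 12, 9, 10, 11, 4, 3]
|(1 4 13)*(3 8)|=6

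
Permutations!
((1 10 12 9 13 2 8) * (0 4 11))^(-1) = (0 11 4)(1 8 2 13 9 12 10)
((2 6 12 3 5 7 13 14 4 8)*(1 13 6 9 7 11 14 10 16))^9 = (1 13 10 16)(2 4 11 3 6 9 8 14 5 12 7)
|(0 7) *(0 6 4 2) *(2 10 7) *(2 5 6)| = 7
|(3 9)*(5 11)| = 2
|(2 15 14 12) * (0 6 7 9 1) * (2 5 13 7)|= |(0 6 2 15 14 12 5 13 7 9 1)|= 11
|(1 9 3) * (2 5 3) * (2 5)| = 4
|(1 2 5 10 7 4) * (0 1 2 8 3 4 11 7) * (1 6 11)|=|(0 6 11 7 1 8 3 4 2 5 10)|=11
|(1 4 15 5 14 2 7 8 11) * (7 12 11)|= |(1 4 15 5 14 2 12 11)(7 8)|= 8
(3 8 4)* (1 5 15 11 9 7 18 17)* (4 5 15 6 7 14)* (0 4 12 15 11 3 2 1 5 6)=(0 4 2 1 11 9 14 12 15 3 8 6 7 18 17 5)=[4, 11, 1, 8, 2, 0, 7, 18, 6, 14, 10, 9, 15, 13, 12, 3, 16, 5, 17]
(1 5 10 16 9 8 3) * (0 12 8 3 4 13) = (0 12 8 4 13)(1 5 10 16 9 3) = [12, 5, 2, 1, 13, 10, 6, 7, 4, 3, 16, 11, 8, 0, 14, 15, 9]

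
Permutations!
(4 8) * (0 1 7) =(0 1 7)(4 8) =[1, 7, 2, 3, 8, 5, 6, 0, 4]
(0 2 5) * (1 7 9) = (0 2 5)(1 7 9) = [2, 7, 5, 3, 4, 0, 6, 9, 8, 1]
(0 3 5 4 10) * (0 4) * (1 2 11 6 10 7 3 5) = (0 5)(1 2 11 6 10 4 7 3) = [5, 2, 11, 1, 7, 0, 10, 3, 8, 9, 4, 6]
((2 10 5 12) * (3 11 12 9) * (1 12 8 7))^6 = ((1 12 2 10 5 9 3 11 8 7))^6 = (1 3 2 8 5)(7 9 12 11 10)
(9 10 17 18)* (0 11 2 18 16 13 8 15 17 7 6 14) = (0 11 2 18 9 10 7 6 14)(8 15 17 16 13) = [11, 1, 18, 3, 4, 5, 14, 6, 15, 10, 7, 2, 12, 8, 0, 17, 13, 16, 9]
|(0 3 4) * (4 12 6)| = |(0 3 12 6 4)| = 5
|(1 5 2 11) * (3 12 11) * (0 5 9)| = |(0 5 2 3 12 11 1 9)| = 8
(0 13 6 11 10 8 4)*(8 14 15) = (0 13 6 11 10 14 15 8 4) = [13, 1, 2, 3, 0, 5, 11, 7, 4, 9, 14, 10, 12, 6, 15, 8]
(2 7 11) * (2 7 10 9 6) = (2 10 9 6)(7 11) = [0, 1, 10, 3, 4, 5, 2, 11, 8, 6, 9, 7]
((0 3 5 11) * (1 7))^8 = (11)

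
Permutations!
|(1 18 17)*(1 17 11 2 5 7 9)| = 7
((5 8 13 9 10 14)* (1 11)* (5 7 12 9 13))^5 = ((1 11)(5 8)(7 12 9 10 14))^5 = (14)(1 11)(5 8)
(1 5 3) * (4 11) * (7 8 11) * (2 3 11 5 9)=(1 9 2 3)(4 7 8 5 11)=[0, 9, 3, 1, 7, 11, 6, 8, 5, 2, 10, 4]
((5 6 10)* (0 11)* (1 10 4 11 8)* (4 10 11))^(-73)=(0 11 1 8)(5 10 6)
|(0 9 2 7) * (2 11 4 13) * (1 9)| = 8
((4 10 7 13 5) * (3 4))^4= (3 13 10)(4 5 7)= ((3 4 10 7 13 5))^4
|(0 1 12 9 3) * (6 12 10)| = |(0 1 10 6 12 9 3)| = 7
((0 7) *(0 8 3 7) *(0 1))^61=(0 1)(3 7 8)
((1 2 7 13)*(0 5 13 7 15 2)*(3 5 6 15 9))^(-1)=(0 1 13 5 3 9 2 15 6)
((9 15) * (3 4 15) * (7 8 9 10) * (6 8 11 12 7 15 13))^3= (3 6)(4 8)(9 13)(10 15)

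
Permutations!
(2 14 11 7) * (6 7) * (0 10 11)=(0 10 11 6 7 2 14)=[10, 1, 14, 3, 4, 5, 7, 2, 8, 9, 11, 6, 12, 13, 0]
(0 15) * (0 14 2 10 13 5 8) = (0 15 14 2 10 13 5 8) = [15, 1, 10, 3, 4, 8, 6, 7, 0, 9, 13, 11, 12, 5, 2, 14]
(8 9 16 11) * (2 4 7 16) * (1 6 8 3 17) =(1 6 8 9 2 4 7 16 11 3 17) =[0, 6, 4, 17, 7, 5, 8, 16, 9, 2, 10, 3, 12, 13, 14, 15, 11, 1]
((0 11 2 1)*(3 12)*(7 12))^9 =(12)(0 11 2 1)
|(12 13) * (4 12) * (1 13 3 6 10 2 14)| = 9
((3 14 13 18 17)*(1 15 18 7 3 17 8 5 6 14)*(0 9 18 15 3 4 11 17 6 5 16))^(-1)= ((0 9 18 8 16)(1 3)(4 11 17 6 14 13 7))^(-1)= (0 16 8 18 9)(1 3)(4 7 13 14 6 17 11)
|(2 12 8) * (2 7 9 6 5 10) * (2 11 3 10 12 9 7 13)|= 21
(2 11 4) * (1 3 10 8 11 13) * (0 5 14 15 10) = [5, 3, 13, 0, 2, 14, 6, 7, 11, 9, 8, 4, 12, 1, 15, 10] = (0 5 14 15 10 8 11 4 2 13 1 3)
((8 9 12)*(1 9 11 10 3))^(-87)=(1 11 9 10 12 3 8)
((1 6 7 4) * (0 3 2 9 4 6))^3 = ((0 3 2 9 4 1)(6 7))^3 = (0 9)(1 2)(3 4)(6 7)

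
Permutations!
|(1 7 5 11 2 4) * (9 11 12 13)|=9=|(1 7 5 12 13 9 11 2 4)|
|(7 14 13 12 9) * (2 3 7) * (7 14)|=6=|(2 3 14 13 12 9)|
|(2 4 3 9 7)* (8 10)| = |(2 4 3 9 7)(8 10)| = 10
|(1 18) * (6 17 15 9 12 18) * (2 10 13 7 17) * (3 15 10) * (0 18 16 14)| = |(0 18 1 6 2 3 15 9 12 16 14)(7 17 10 13)| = 44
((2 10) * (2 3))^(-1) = (2 3 10)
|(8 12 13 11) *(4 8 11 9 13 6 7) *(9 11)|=15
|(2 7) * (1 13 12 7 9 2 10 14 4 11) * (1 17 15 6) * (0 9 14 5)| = 15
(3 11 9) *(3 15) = (3 11 9 15) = [0, 1, 2, 11, 4, 5, 6, 7, 8, 15, 10, 9, 12, 13, 14, 3]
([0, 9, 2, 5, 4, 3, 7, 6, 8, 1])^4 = [0, 1, 2, 3, 4, 5, 6, 7, 8, 9]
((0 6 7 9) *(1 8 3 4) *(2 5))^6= (0 7)(1 3)(4 8)(6 9)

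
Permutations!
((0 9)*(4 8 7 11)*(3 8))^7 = (0 9)(3 7 4 8 11)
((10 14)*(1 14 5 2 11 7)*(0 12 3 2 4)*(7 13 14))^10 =((0 12 3 2 11 13 14 10 5 4)(1 7))^10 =(14)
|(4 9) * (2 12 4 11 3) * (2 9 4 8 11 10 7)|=8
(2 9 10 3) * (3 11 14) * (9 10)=(2 10 11 14 3)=[0, 1, 10, 2, 4, 5, 6, 7, 8, 9, 11, 14, 12, 13, 3]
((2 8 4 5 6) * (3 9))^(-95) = ((2 8 4 5 6)(3 9))^(-95) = (3 9)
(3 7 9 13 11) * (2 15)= (2 15)(3 7 9 13 11)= [0, 1, 15, 7, 4, 5, 6, 9, 8, 13, 10, 3, 12, 11, 14, 2]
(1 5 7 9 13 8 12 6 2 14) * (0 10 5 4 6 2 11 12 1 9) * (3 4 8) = (0 10 5 7)(1 8)(2 14 9 13 3 4 6 11 12) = [10, 8, 14, 4, 6, 7, 11, 0, 1, 13, 5, 12, 2, 3, 9]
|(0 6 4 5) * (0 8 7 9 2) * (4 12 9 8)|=|(0 6 12 9 2)(4 5)(7 8)|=10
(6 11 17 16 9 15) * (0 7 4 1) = (0 7 4 1)(6 11 17 16 9 15) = [7, 0, 2, 3, 1, 5, 11, 4, 8, 15, 10, 17, 12, 13, 14, 6, 9, 16]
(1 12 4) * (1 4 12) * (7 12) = (7 12) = [0, 1, 2, 3, 4, 5, 6, 12, 8, 9, 10, 11, 7]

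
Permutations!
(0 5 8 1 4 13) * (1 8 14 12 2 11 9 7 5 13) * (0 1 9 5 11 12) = (0 13 1 4 9 7 11 5 14)(2 12) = [13, 4, 12, 3, 9, 14, 6, 11, 8, 7, 10, 5, 2, 1, 0]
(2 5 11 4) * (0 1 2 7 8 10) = (0 1 2 5 11 4 7 8 10) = [1, 2, 5, 3, 7, 11, 6, 8, 10, 9, 0, 4]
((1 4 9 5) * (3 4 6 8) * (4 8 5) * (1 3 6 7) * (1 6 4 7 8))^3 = (1 9 5 8 7 3 4 6)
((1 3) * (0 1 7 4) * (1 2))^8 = ((0 2 1 3 7 4))^8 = (0 1 7)(2 3 4)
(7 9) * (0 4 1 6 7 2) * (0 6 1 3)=(0 4 3)(2 6 7 9)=[4, 1, 6, 0, 3, 5, 7, 9, 8, 2]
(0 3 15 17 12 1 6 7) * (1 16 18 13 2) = (0 3 15 17 12 16 18 13 2 1 6 7) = [3, 6, 1, 15, 4, 5, 7, 0, 8, 9, 10, 11, 16, 2, 14, 17, 18, 12, 13]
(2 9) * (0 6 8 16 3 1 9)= (0 6 8 16 3 1 9 2)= [6, 9, 0, 1, 4, 5, 8, 7, 16, 2, 10, 11, 12, 13, 14, 15, 3]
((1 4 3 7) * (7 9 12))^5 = (1 7 12 9 3 4)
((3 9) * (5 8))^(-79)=((3 9)(5 8))^(-79)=(3 9)(5 8)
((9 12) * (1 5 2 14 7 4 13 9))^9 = (14)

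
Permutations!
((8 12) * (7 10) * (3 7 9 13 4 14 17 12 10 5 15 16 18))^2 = (3 5 16)(4 17 8 9)(7 15 18)(10 13 14 12)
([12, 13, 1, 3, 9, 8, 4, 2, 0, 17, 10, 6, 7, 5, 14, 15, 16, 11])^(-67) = (0 13 7 8 1 12 5 2)(4 11 9 6 17)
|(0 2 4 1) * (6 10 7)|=12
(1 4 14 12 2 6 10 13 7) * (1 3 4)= (2 6 10 13 7 3 4 14 12)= [0, 1, 6, 4, 14, 5, 10, 3, 8, 9, 13, 11, 2, 7, 12]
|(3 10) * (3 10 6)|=2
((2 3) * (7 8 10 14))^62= (7 10)(8 14)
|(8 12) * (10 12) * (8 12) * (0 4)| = |(12)(0 4)(8 10)| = 2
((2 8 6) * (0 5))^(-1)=((0 5)(2 8 6))^(-1)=(0 5)(2 6 8)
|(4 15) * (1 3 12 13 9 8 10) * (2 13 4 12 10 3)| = |(1 2 13 9 8 3 10)(4 15 12)| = 21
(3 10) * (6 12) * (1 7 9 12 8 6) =[0, 7, 2, 10, 4, 5, 8, 9, 6, 12, 3, 11, 1] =(1 7 9 12)(3 10)(6 8)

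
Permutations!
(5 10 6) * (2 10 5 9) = [0, 1, 10, 3, 4, 5, 9, 7, 8, 2, 6] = (2 10 6 9)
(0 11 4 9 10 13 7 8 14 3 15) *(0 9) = (0 11 4)(3 15 9 10 13 7 8 14) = [11, 1, 2, 15, 0, 5, 6, 8, 14, 10, 13, 4, 12, 7, 3, 9]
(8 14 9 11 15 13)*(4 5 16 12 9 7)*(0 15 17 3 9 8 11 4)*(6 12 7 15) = (0 6 12 8 14 15 13 11 17 3 9 4 5 16 7) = [6, 1, 2, 9, 5, 16, 12, 0, 14, 4, 10, 17, 8, 11, 15, 13, 7, 3]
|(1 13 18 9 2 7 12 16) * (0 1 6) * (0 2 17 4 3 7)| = 13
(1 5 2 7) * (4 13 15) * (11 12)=(1 5 2 7)(4 13 15)(11 12)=[0, 5, 7, 3, 13, 2, 6, 1, 8, 9, 10, 12, 11, 15, 14, 4]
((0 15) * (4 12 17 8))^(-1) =((0 15)(4 12 17 8))^(-1) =(0 15)(4 8 17 12)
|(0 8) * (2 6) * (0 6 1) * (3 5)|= 10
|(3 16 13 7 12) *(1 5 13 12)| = 12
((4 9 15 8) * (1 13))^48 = (15)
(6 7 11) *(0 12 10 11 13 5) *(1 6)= [12, 6, 2, 3, 4, 0, 7, 13, 8, 9, 11, 1, 10, 5]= (0 12 10 11 1 6 7 13 5)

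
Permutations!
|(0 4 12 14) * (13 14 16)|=6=|(0 4 12 16 13 14)|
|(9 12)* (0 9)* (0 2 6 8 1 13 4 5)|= |(0 9 12 2 6 8 1 13 4 5)|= 10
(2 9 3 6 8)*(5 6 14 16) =(2 9 3 14 16 5 6 8) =[0, 1, 9, 14, 4, 6, 8, 7, 2, 3, 10, 11, 12, 13, 16, 15, 5]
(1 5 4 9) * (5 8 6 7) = (1 8 6 7 5 4 9) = [0, 8, 2, 3, 9, 4, 7, 5, 6, 1]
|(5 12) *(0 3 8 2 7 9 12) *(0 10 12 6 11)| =24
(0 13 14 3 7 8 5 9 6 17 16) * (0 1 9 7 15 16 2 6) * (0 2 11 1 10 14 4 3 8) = (0 13 4 3 15 16 10 14 8 5 7)(1 9 2 6 17 11) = [13, 9, 6, 15, 3, 7, 17, 0, 5, 2, 14, 1, 12, 4, 8, 16, 10, 11]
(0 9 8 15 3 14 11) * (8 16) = (0 9 16 8 15 3 14 11) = [9, 1, 2, 14, 4, 5, 6, 7, 15, 16, 10, 0, 12, 13, 11, 3, 8]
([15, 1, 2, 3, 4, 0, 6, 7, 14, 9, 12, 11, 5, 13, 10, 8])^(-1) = [5, 1, 2, 3, 4, 12, 6, 7, 15, 9, 14, 11, 10, 13, 8, 0]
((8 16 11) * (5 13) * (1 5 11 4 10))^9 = (1 5 13 11 8 16 4 10)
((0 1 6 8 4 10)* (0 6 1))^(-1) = (4 8 6 10)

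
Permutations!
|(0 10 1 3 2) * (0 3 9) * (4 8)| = |(0 10 1 9)(2 3)(4 8)| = 4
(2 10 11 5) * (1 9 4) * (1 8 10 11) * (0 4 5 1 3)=(0 4 8 10 3)(1 9 5 2 11)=[4, 9, 11, 0, 8, 2, 6, 7, 10, 5, 3, 1]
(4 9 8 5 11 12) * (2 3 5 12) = (2 3 5 11)(4 9 8 12) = [0, 1, 3, 5, 9, 11, 6, 7, 12, 8, 10, 2, 4]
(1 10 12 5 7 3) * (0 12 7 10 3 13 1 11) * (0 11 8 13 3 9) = (0 12 5 10 7 3 8 13 1 9) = [12, 9, 2, 8, 4, 10, 6, 3, 13, 0, 7, 11, 5, 1]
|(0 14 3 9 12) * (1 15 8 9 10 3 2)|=|(0 14 2 1 15 8 9 12)(3 10)|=8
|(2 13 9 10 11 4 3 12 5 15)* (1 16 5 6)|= 13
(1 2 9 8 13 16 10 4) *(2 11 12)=(1 11 12 2 9 8 13 16 10 4)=[0, 11, 9, 3, 1, 5, 6, 7, 13, 8, 4, 12, 2, 16, 14, 15, 10]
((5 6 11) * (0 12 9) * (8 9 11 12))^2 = ((0 8 9)(5 6 12 11))^2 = (0 9 8)(5 12)(6 11)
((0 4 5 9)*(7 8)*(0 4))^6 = (9)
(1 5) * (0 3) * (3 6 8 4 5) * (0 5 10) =(0 6 8 4 10)(1 3 5) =[6, 3, 2, 5, 10, 1, 8, 7, 4, 9, 0]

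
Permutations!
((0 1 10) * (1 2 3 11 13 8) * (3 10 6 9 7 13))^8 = (0 10 2)(1 9 13)(6 7 8)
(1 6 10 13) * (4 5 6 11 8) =(1 11 8 4 5 6 10 13) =[0, 11, 2, 3, 5, 6, 10, 7, 4, 9, 13, 8, 12, 1]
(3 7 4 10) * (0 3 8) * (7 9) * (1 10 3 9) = [9, 10, 2, 1, 3, 5, 6, 4, 0, 7, 8] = (0 9 7 4 3 1 10 8)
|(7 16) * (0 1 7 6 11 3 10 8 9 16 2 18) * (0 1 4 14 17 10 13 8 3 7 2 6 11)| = |(0 4 14 17 10 3 13 8 9 16 11 7 6)(1 2 18)| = 39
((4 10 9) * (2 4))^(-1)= (2 9 10 4)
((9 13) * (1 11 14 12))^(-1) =((1 11 14 12)(9 13))^(-1) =(1 12 14 11)(9 13)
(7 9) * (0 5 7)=(0 5 7 9)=[5, 1, 2, 3, 4, 7, 6, 9, 8, 0]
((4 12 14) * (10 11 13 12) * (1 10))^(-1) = (1 4 14 12 13 11 10)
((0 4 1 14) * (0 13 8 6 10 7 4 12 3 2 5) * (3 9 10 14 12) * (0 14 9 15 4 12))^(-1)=(0 1 4 15 12 7 10 9 6 8 13 14 5 2 3)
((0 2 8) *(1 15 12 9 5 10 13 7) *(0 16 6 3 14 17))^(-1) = (0 17 14 3 6 16 8 2)(1 7 13 10 5 9 12 15)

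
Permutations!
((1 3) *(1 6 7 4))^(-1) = ((1 3 6 7 4))^(-1) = (1 4 7 6 3)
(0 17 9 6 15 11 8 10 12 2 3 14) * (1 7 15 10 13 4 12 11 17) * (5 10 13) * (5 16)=[1, 7, 3, 14, 12, 10, 13, 15, 16, 6, 11, 8, 2, 4, 0, 17, 5, 9]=(0 1 7 15 17 9 6 13 4 12 2 3 14)(5 10 11 8 16)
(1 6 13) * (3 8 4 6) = (1 3 8 4 6 13) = [0, 3, 2, 8, 6, 5, 13, 7, 4, 9, 10, 11, 12, 1]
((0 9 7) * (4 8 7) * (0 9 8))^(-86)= ((0 8 7 9 4))^(-86)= (0 4 9 7 8)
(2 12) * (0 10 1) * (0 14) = (0 10 1 14)(2 12) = [10, 14, 12, 3, 4, 5, 6, 7, 8, 9, 1, 11, 2, 13, 0]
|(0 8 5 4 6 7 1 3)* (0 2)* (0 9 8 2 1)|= 8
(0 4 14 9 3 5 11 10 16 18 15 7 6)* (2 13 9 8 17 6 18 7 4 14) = (0 14 8 17 6)(2 13 9 3 5 11 10 16 7 18 15 4) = [14, 1, 13, 5, 2, 11, 0, 18, 17, 3, 16, 10, 12, 9, 8, 4, 7, 6, 15]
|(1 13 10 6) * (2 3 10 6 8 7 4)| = 6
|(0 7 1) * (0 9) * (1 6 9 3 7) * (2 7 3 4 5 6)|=6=|(0 1 4 5 6 9)(2 7)|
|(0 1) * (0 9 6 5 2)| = |(0 1 9 6 5 2)| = 6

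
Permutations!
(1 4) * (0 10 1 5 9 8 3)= (0 10 1 4 5 9 8 3)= [10, 4, 2, 0, 5, 9, 6, 7, 3, 8, 1]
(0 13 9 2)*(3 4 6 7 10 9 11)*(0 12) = (0 13 11 3 4 6 7 10 9 2 12) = [13, 1, 12, 4, 6, 5, 7, 10, 8, 2, 9, 3, 0, 11]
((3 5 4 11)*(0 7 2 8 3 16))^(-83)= ((0 7 2 8 3 5 4 11 16))^(-83)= (0 11 5 8 7 16 4 3 2)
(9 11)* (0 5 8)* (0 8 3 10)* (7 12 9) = (0 5 3 10)(7 12 9 11) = [5, 1, 2, 10, 4, 3, 6, 12, 8, 11, 0, 7, 9]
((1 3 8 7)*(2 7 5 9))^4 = (1 9 3 2 8 7 5)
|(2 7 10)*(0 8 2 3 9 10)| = |(0 8 2 7)(3 9 10)| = 12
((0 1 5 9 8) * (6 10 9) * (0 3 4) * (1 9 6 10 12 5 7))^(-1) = ((0 9 8 3 4)(1 7)(5 10 6 12))^(-1) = (0 4 3 8 9)(1 7)(5 12 6 10)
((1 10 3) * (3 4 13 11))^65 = (1 3 11 13 4 10)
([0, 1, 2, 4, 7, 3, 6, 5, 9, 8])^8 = (9)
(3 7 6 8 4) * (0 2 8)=(0 2 8 4 3 7 6)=[2, 1, 8, 7, 3, 5, 0, 6, 4]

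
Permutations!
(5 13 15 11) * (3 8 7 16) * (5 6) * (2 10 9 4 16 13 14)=(2 10 9 4 16 3 8 7 13 15 11 6 5 14)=[0, 1, 10, 8, 16, 14, 5, 13, 7, 4, 9, 6, 12, 15, 2, 11, 3]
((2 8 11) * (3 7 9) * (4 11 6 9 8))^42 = ((2 4 11)(3 7 8 6 9))^42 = (11)(3 8 9 7 6)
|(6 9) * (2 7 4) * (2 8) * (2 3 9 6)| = 6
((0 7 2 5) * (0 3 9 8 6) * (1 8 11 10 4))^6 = (0 11)(1 5)(2 4)(3 8)(6 9)(7 10)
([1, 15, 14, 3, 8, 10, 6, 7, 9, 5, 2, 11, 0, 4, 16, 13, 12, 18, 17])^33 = [5, 10, 13, 3, 16, 1, 6, 7, 12, 0, 15, 11, 9, 14, 4, 2, 8, 18, 17]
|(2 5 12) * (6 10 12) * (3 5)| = 6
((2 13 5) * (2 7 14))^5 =((2 13 5 7 14))^5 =(14)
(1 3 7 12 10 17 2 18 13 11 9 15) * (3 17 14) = (1 17 2 18 13 11 9 15)(3 7 12 10 14) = [0, 17, 18, 7, 4, 5, 6, 12, 8, 15, 14, 9, 10, 11, 3, 1, 16, 2, 13]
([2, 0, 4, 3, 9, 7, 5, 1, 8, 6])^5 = [5, 6, 7, 3, 1, 4, 2, 9, 8, 0]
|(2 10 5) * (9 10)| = 4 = |(2 9 10 5)|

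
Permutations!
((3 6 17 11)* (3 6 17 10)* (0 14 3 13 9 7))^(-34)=(0 10 3 9 11)(6 14 13 17 7)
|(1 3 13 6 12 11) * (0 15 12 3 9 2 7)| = 24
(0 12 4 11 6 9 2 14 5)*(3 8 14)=[12, 1, 3, 8, 11, 0, 9, 7, 14, 2, 10, 6, 4, 13, 5]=(0 12 4 11 6 9 2 3 8 14 5)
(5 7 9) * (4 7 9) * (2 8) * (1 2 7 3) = (1 2 8 7 4 3)(5 9) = [0, 2, 8, 1, 3, 9, 6, 4, 7, 5]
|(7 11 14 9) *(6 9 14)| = |(14)(6 9 7 11)| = 4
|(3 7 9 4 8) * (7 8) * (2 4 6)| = |(2 4 7 9 6)(3 8)| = 10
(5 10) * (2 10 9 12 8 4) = (2 10 5 9 12 8 4) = [0, 1, 10, 3, 2, 9, 6, 7, 4, 12, 5, 11, 8]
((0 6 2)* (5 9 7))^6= (9)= ((0 6 2)(5 9 7))^6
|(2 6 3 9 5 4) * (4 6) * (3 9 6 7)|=10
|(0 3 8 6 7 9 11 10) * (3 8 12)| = |(0 8 6 7 9 11 10)(3 12)| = 14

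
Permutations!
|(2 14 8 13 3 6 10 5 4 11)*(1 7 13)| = 12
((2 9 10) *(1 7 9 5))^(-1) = (1 5 2 10 9 7)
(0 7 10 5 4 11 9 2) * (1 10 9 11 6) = (11)(0 7 9 2)(1 10 5 4 6) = [7, 10, 0, 3, 6, 4, 1, 9, 8, 2, 5, 11]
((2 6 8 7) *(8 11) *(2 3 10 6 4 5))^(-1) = (2 5 4)(3 7 8 11 6 10)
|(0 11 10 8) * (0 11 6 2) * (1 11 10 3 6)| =6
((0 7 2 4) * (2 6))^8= (0 2 7 4 6)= ((0 7 6 2 4))^8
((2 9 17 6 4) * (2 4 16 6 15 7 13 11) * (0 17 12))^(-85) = (0 11 17 2 15 9 7 12 13)(6 16)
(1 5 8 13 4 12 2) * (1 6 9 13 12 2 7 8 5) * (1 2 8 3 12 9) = (1 2 6)(3 12 7)(4 8 9 13) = [0, 2, 6, 12, 8, 5, 1, 3, 9, 13, 10, 11, 7, 4]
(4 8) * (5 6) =(4 8)(5 6) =[0, 1, 2, 3, 8, 6, 5, 7, 4]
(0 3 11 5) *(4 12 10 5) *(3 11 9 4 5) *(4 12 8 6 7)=(0 11 5)(3 9 12 10)(4 8 6 7)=[11, 1, 2, 9, 8, 0, 7, 4, 6, 12, 3, 5, 10]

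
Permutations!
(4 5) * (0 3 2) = (0 3 2)(4 5) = [3, 1, 0, 2, 5, 4]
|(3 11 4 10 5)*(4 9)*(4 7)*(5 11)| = 10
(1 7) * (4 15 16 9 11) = (1 7)(4 15 16 9 11) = [0, 7, 2, 3, 15, 5, 6, 1, 8, 11, 10, 4, 12, 13, 14, 16, 9]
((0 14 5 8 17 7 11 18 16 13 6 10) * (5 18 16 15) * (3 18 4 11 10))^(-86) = ((0 14 4 11 16 13 6 3 18 15 5 8 17 7 10))^(-86) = (0 16 18 17 14 13 15 7 4 6 5 10 11 3 8)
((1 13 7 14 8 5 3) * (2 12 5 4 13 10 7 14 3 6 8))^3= ((1 10 7 3)(2 12 5 6 8 4 13 14))^3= (1 3 7 10)(2 6 13 12 8 14 5 4)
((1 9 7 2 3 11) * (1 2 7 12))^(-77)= ((1 9 12)(2 3 11))^(-77)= (1 9 12)(2 3 11)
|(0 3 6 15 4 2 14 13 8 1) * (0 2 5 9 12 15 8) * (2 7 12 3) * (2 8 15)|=24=|(0 8 1 7 12 2 14 13)(3 6 15 4 5 9)|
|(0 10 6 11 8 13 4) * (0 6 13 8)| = 6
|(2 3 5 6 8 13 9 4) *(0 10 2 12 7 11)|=13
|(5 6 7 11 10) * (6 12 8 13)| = 8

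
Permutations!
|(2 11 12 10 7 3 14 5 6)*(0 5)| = 10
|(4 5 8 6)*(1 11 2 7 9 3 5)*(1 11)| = |(2 7 9 3 5 8 6 4 11)| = 9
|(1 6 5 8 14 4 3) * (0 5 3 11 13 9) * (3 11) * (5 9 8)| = |(0 9)(1 6 11 13 8 14 4 3)| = 8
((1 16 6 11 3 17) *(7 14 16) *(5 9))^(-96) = ((1 7 14 16 6 11 3 17)(5 9))^(-96) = (17)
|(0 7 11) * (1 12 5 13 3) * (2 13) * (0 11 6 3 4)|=10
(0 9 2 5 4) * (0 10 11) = (0 9 2 5 4 10 11) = [9, 1, 5, 3, 10, 4, 6, 7, 8, 2, 11, 0]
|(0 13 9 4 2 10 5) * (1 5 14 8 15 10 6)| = 8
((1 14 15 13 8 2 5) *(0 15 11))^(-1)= ((0 15 13 8 2 5 1 14 11))^(-1)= (0 11 14 1 5 2 8 13 15)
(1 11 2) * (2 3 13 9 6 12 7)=(1 11 3 13 9 6 12 7 2)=[0, 11, 1, 13, 4, 5, 12, 2, 8, 6, 10, 3, 7, 9]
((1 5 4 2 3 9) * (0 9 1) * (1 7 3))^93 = ((0 9)(1 5 4 2)(3 7))^93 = (0 9)(1 5 4 2)(3 7)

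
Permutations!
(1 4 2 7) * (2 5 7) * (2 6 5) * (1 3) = (1 4 2 6 5 7 3) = [0, 4, 6, 1, 2, 7, 5, 3]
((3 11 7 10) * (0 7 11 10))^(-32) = ((11)(0 7)(3 10))^(-32) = (11)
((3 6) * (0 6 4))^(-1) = (0 4 3 6)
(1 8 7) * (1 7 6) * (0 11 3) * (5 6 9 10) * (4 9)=(0 11 3)(1 8 4 9 10 5 6)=[11, 8, 2, 0, 9, 6, 1, 7, 4, 10, 5, 3]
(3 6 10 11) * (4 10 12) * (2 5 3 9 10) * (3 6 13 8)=(2 5 6 12 4)(3 13 8)(9 10 11)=[0, 1, 5, 13, 2, 6, 12, 7, 3, 10, 11, 9, 4, 8]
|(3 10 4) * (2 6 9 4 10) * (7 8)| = |(10)(2 6 9 4 3)(7 8)| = 10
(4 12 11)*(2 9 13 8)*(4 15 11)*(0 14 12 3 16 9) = (0 14 12 4 3 16 9 13 8 2)(11 15) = [14, 1, 0, 16, 3, 5, 6, 7, 2, 13, 10, 15, 4, 8, 12, 11, 9]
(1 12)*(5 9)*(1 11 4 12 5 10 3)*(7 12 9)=(1 5 7 12 11 4 9 10 3)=[0, 5, 2, 1, 9, 7, 6, 12, 8, 10, 3, 4, 11]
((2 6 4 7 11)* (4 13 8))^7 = (13)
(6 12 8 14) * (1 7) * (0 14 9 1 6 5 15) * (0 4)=[14, 7, 2, 3, 0, 15, 12, 6, 9, 1, 10, 11, 8, 13, 5, 4]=(0 14 5 15 4)(1 7 6 12 8 9)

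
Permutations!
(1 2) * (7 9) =(1 2)(7 9) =[0, 2, 1, 3, 4, 5, 6, 9, 8, 7]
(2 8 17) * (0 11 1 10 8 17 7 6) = (0 11 1 10 8 7 6)(2 17) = [11, 10, 17, 3, 4, 5, 0, 6, 7, 9, 8, 1, 12, 13, 14, 15, 16, 2]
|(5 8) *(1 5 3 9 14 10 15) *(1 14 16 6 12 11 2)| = 30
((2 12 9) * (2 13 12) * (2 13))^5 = ((2 13 12 9))^5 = (2 13 12 9)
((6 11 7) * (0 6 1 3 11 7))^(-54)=(11)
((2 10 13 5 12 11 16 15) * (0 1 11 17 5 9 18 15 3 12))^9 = (0 1 11 16 3 12 17 5)(2 9)(10 18)(13 15)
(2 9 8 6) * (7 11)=(2 9 8 6)(7 11)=[0, 1, 9, 3, 4, 5, 2, 11, 6, 8, 10, 7]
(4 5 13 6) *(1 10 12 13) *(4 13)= (1 10 12 4 5)(6 13)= [0, 10, 2, 3, 5, 1, 13, 7, 8, 9, 12, 11, 4, 6]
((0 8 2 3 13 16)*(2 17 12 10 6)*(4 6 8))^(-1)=((0 4 6 2 3 13 16)(8 17 12 10))^(-1)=(0 16 13 3 2 6 4)(8 10 12 17)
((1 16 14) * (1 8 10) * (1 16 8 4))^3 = (1 16)(4 10)(8 14)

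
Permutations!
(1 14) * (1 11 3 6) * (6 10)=(1 14 11 3 10 6)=[0, 14, 2, 10, 4, 5, 1, 7, 8, 9, 6, 3, 12, 13, 11]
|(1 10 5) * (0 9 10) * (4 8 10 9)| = |(0 4 8 10 5 1)| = 6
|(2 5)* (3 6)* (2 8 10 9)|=10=|(2 5 8 10 9)(3 6)|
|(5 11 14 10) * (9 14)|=5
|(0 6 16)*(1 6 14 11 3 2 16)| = |(0 14 11 3 2 16)(1 6)| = 6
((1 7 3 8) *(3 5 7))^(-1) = ((1 3 8)(5 7))^(-1) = (1 8 3)(5 7)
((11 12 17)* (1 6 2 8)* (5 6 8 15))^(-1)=((1 8)(2 15 5 6)(11 12 17))^(-1)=(1 8)(2 6 5 15)(11 17 12)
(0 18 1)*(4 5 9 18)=(0 4 5 9 18 1)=[4, 0, 2, 3, 5, 9, 6, 7, 8, 18, 10, 11, 12, 13, 14, 15, 16, 17, 1]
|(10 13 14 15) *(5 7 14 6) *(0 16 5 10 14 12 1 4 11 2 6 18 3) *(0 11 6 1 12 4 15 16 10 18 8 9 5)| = 17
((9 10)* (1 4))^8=(10)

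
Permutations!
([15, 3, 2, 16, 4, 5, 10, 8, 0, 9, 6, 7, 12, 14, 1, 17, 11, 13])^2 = (0 17 14 3 11 8 15 13 1 16 7)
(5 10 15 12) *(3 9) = (3 9)(5 10 15 12) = [0, 1, 2, 9, 4, 10, 6, 7, 8, 3, 15, 11, 5, 13, 14, 12]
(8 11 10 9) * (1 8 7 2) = [0, 8, 1, 3, 4, 5, 6, 2, 11, 7, 9, 10] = (1 8 11 10 9 7 2)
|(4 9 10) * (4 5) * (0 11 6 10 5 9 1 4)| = |(0 11 6 10 9 5)(1 4)| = 6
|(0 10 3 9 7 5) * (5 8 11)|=|(0 10 3 9 7 8 11 5)|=8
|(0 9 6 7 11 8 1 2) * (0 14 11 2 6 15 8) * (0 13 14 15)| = |(0 9)(1 6 7 2 15 8)(11 13 14)| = 6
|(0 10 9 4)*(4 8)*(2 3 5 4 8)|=|(0 10 9 2 3 5 4)|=7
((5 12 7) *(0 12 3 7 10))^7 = (0 12 10)(3 7 5)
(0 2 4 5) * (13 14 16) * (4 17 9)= (0 2 17 9 4 5)(13 14 16)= [2, 1, 17, 3, 5, 0, 6, 7, 8, 4, 10, 11, 12, 14, 16, 15, 13, 9]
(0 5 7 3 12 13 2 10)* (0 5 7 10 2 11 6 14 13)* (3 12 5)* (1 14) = (0 7 12)(1 14 13 11 6)(3 5 10) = [7, 14, 2, 5, 4, 10, 1, 12, 8, 9, 3, 6, 0, 11, 13]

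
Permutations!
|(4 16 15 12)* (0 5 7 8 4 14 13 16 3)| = 30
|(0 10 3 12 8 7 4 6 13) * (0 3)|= |(0 10)(3 12 8 7 4 6 13)|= 14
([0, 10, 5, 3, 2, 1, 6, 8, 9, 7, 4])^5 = (10)(7 9 8)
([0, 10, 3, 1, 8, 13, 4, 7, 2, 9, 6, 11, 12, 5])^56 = [0, 1, 2, 3, 4, 5, 6, 7, 8, 9, 10, 11, 12, 13]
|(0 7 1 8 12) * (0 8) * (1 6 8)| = 6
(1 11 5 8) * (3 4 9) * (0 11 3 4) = (0 11 5 8 1 3)(4 9) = [11, 3, 2, 0, 9, 8, 6, 7, 1, 4, 10, 5]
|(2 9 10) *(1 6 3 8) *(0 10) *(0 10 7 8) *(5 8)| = 21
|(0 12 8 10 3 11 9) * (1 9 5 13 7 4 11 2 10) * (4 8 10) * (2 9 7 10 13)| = |(0 12 13 10 3 9)(1 7 8)(2 4 11 5)| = 12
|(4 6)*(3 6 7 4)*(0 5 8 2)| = 4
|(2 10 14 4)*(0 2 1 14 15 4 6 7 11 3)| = |(0 2 10 15 4 1 14 6 7 11 3)| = 11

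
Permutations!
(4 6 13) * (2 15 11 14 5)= (2 15 11 14 5)(4 6 13)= [0, 1, 15, 3, 6, 2, 13, 7, 8, 9, 10, 14, 12, 4, 5, 11]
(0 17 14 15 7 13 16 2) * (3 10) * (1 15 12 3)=[17, 15, 0, 10, 4, 5, 6, 13, 8, 9, 1, 11, 3, 16, 12, 7, 2, 14]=(0 17 14 12 3 10 1 15 7 13 16 2)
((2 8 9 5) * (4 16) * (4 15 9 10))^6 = ((2 8 10 4 16 15 9 5))^6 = (2 9 16 10)(4 8 5 15)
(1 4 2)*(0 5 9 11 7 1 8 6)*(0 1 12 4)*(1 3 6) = (0 5 9 11 7 12 4 2 8 1)(3 6) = [5, 0, 8, 6, 2, 9, 3, 12, 1, 11, 10, 7, 4]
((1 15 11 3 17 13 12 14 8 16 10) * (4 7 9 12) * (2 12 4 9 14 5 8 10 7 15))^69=(1 7 5)(2 14 8)(3 11 15 4 9 13 17)(10 16 12)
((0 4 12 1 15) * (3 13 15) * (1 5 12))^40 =(0 13 1)(3 4 15)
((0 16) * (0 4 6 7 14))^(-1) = ((0 16 4 6 7 14))^(-1) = (0 14 7 6 4 16)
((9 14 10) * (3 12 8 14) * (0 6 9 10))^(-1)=(0 14 8 12 3 9 6)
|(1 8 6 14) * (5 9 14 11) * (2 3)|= 14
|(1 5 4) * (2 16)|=|(1 5 4)(2 16)|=6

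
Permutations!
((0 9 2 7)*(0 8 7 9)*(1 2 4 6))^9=((1 2 9 4 6)(7 8))^9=(1 6 4 9 2)(7 8)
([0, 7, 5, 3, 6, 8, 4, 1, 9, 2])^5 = (1 7)(2 5 8 9)(4 6)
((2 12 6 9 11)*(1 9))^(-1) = (1 6 12 2 11 9)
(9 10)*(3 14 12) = [0, 1, 2, 14, 4, 5, 6, 7, 8, 10, 9, 11, 3, 13, 12] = (3 14 12)(9 10)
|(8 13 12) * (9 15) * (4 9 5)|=12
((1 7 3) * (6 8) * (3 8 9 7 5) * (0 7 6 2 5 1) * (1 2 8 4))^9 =(0 4 2 3 7 1 5)(6 9)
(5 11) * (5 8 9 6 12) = [0, 1, 2, 3, 4, 11, 12, 7, 9, 6, 10, 8, 5] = (5 11 8 9 6 12)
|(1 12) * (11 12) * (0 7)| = |(0 7)(1 11 12)| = 6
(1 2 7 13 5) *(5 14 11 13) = (1 2 7 5)(11 13 14) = [0, 2, 7, 3, 4, 1, 6, 5, 8, 9, 10, 13, 12, 14, 11]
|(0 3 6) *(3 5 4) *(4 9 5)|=4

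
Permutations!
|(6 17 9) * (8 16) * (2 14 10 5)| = |(2 14 10 5)(6 17 9)(8 16)| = 12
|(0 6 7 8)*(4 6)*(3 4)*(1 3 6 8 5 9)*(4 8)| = 8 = |(0 6 7 5 9 1 3 8)|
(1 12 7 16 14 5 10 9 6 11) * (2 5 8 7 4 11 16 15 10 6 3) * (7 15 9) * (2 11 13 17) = (1 12 4 13 17 2 5 6 16 14 8 15 10 7 9 3 11) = [0, 12, 5, 11, 13, 6, 16, 9, 15, 3, 7, 1, 4, 17, 8, 10, 14, 2]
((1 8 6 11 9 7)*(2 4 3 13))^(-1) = (1 7 9 11 6 8)(2 13 3 4) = ((1 8 6 11 9 7)(2 4 3 13))^(-1)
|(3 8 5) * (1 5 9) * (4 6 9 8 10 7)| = 8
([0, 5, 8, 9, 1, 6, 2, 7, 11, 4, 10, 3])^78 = [0, 3, 1, 2, 11, 9, 4, 7, 5, 8, 10, 6]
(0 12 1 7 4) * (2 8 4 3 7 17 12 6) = [6, 17, 8, 7, 0, 5, 2, 3, 4, 9, 10, 11, 1, 13, 14, 15, 16, 12] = (0 6 2 8 4)(1 17 12)(3 7)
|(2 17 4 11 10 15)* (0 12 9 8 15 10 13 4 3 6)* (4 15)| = |(0 12 9 8 4 11 13 15 2 17 3 6)| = 12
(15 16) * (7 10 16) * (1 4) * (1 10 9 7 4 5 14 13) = [0, 5, 2, 3, 10, 14, 6, 9, 8, 7, 16, 11, 12, 1, 13, 4, 15] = (1 5 14 13)(4 10 16 15)(7 9)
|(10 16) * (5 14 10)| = |(5 14 10 16)| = 4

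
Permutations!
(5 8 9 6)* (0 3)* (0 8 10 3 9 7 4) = (0 9 6 5 10 3 8 7 4) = [9, 1, 2, 8, 0, 10, 5, 4, 7, 6, 3]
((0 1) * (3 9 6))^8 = (3 6 9)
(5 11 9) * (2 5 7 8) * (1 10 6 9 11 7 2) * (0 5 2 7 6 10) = (11)(0 5 6 9 7 8 1) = [5, 0, 2, 3, 4, 6, 9, 8, 1, 7, 10, 11]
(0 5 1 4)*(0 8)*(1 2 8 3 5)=(0 1 4 3 5 2 8)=[1, 4, 8, 5, 3, 2, 6, 7, 0]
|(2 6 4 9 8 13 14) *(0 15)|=|(0 15)(2 6 4 9 8 13 14)|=14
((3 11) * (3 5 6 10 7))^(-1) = ((3 11 5 6 10 7))^(-1) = (3 7 10 6 5 11)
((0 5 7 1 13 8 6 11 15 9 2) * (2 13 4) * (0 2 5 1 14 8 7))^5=((0 1 4 5)(6 11 15 9 13 7 14 8))^5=(0 1 4 5)(6 7 15 8 13 11 14 9)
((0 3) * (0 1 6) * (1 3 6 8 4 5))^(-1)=(0 6)(1 5 4 8)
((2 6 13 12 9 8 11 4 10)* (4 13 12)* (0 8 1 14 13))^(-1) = (0 11 8)(1 9 12 6 2 10 4 13 14)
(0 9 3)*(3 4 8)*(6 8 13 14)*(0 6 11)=(0 9 4 13 14 11)(3 6 8)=[9, 1, 2, 6, 13, 5, 8, 7, 3, 4, 10, 0, 12, 14, 11]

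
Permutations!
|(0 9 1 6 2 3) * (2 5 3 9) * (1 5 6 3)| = |(0 2 9 5 1 3)| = 6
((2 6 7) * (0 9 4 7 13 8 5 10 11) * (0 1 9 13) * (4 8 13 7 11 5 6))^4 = ((13)(0 7 2 4 11 1 9 8 6)(5 10))^4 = (13)(0 11 6 4 8 2 9 7 1)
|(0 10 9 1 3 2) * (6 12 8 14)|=12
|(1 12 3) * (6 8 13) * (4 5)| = |(1 12 3)(4 5)(6 8 13)| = 6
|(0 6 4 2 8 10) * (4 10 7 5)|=|(0 6 10)(2 8 7 5 4)|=15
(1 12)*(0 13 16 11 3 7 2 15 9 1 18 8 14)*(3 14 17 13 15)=(0 15 9 1 12 18 8 17 13 16 11 14)(2 3 7)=[15, 12, 3, 7, 4, 5, 6, 2, 17, 1, 10, 14, 18, 16, 0, 9, 11, 13, 8]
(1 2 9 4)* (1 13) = [0, 2, 9, 3, 13, 5, 6, 7, 8, 4, 10, 11, 12, 1] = (1 2 9 4 13)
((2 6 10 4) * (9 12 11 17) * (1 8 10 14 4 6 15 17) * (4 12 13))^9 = (1 10 14 11 8 6 12)(2 9)(4 17)(13 15)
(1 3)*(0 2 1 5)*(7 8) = (0 2 1 3 5)(7 8) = [2, 3, 1, 5, 4, 0, 6, 8, 7]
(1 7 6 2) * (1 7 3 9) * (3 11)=[0, 11, 7, 9, 4, 5, 2, 6, 8, 1, 10, 3]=(1 11 3 9)(2 7 6)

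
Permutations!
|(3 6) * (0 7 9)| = 6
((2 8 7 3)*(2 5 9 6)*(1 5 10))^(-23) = ((1 5 9 6 2 8 7 3 10))^(-23) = (1 2 10 6 3 9 7 5 8)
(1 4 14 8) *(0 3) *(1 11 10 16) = (0 3)(1 4 14 8 11 10 16) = [3, 4, 2, 0, 14, 5, 6, 7, 11, 9, 16, 10, 12, 13, 8, 15, 1]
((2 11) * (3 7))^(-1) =((2 11)(3 7))^(-1) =(2 11)(3 7)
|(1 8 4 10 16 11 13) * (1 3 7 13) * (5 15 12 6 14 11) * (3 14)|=14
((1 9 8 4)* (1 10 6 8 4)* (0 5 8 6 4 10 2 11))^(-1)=(0 11 2 4 10 9 1 8 5)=((0 5 8 1 9 10 4 2 11))^(-1)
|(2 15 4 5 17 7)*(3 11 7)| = |(2 15 4 5 17 3 11 7)| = 8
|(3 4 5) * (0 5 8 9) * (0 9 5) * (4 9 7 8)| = |(3 9 7 8 5)| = 5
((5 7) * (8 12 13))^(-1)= (5 7)(8 13 12)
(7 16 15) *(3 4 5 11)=[0, 1, 2, 4, 5, 11, 6, 16, 8, 9, 10, 3, 12, 13, 14, 7, 15]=(3 4 5 11)(7 16 15)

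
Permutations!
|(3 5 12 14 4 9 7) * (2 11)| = 14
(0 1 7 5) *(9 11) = [1, 7, 2, 3, 4, 0, 6, 5, 8, 11, 10, 9] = (0 1 7 5)(9 11)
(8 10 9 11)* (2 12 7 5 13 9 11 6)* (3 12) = (2 3 12 7 5 13 9 6)(8 10 11) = [0, 1, 3, 12, 4, 13, 2, 5, 10, 6, 11, 8, 7, 9]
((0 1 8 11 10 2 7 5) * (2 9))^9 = (11)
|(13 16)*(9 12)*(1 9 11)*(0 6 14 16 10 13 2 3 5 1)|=|(0 6 14 16 2 3 5 1 9 12 11)(10 13)|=22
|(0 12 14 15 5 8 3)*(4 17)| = |(0 12 14 15 5 8 3)(4 17)| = 14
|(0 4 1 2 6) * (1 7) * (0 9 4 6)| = 7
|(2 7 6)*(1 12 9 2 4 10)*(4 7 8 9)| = 12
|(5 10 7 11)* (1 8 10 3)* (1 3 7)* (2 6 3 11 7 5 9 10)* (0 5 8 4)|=11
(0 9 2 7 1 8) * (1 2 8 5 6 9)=[1, 5, 7, 3, 4, 6, 9, 2, 0, 8]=(0 1 5 6 9 8)(2 7)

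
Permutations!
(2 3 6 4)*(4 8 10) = (2 3 6 8 10 4) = [0, 1, 3, 6, 2, 5, 8, 7, 10, 9, 4]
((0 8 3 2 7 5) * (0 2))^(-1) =((0 8 3)(2 7 5))^(-1) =(0 3 8)(2 5 7)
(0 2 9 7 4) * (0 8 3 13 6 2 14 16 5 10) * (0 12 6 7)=(0 14 16 5 10 12 6 2 9)(3 13 7 4 8)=[14, 1, 9, 13, 8, 10, 2, 4, 3, 0, 12, 11, 6, 7, 16, 15, 5]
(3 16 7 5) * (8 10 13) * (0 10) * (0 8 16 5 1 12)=(0 10 13 16 7 1 12)(3 5)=[10, 12, 2, 5, 4, 3, 6, 1, 8, 9, 13, 11, 0, 16, 14, 15, 7]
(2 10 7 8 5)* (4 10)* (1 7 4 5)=(1 7 8)(2 5)(4 10)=[0, 7, 5, 3, 10, 2, 6, 8, 1, 9, 4]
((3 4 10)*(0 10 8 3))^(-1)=((0 10)(3 4 8))^(-1)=(0 10)(3 8 4)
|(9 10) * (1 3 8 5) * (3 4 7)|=6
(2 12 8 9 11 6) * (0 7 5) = (0 7 5)(2 12 8 9 11 6) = [7, 1, 12, 3, 4, 0, 2, 5, 9, 11, 10, 6, 8]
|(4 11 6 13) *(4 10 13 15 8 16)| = 6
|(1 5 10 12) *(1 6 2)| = |(1 5 10 12 6 2)| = 6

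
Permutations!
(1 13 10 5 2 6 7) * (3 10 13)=(13)(1 3 10 5 2 6 7)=[0, 3, 6, 10, 4, 2, 7, 1, 8, 9, 5, 11, 12, 13]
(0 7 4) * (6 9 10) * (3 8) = (0 7 4)(3 8)(6 9 10) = [7, 1, 2, 8, 0, 5, 9, 4, 3, 10, 6]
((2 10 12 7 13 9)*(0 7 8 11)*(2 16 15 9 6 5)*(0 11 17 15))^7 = (0 12 7 8 13 17 6 15 5 9 2 16 10)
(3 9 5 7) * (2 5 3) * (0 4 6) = (0 4 6)(2 5 7)(3 9) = [4, 1, 5, 9, 6, 7, 0, 2, 8, 3]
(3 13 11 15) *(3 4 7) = (3 13 11 15 4 7) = [0, 1, 2, 13, 7, 5, 6, 3, 8, 9, 10, 15, 12, 11, 14, 4]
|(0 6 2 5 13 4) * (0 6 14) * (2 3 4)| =6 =|(0 14)(2 5 13)(3 4 6)|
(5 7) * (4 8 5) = (4 8 5 7) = [0, 1, 2, 3, 8, 7, 6, 4, 5]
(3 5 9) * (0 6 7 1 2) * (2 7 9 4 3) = [6, 7, 0, 5, 3, 4, 9, 1, 8, 2] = (0 6 9 2)(1 7)(3 5 4)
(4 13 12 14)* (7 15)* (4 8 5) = (4 13 12 14 8 5)(7 15) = [0, 1, 2, 3, 13, 4, 6, 15, 5, 9, 10, 11, 14, 12, 8, 7]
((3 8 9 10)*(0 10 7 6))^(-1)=(0 6 7 9 8 3 10)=((0 10 3 8 9 7 6))^(-1)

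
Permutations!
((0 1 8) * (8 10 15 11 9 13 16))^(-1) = (0 8 16 13 9 11 15 10 1)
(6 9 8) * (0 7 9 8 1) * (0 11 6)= (0 7 9 1 11 6 8)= [7, 11, 2, 3, 4, 5, 8, 9, 0, 1, 10, 6]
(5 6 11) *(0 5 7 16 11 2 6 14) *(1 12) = [5, 12, 6, 3, 4, 14, 2, 16, 8, 9, 10, 7, 1, 13, 0, 15, 11] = (0 5 14)(1 12)(2 6)(7 16 11)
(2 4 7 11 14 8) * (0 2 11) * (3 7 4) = [2, 1, 3, 7, 4, 5, 6, 0, 11, 9, 10, 14, 12, 13, 8] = (0 2 3 7)(8 11 14)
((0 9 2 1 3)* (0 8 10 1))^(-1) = ((0 9 2)(1 3 8 10))^(-1) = (0 2 9)(1 10 8 3)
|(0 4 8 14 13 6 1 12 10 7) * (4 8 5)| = |(0 8 14 13 6 1 12 10 7)(4 5)| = 18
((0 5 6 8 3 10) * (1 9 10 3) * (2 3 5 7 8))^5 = (0 10 9 1 8 7)(2 3 5 6)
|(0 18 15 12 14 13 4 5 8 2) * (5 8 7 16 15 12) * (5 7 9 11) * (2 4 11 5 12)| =12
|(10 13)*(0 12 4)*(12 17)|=|(0 17 12 4)(10 13)|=4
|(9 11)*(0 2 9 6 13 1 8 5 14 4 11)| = 24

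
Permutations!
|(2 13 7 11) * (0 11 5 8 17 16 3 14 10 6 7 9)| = 45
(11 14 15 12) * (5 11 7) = (5 11 14 15 12 7) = [0, 1, 2, 3, 4, 11, 6, 5, 8, 9, 10, 14, 7, 13, 15, 12]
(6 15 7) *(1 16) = (1 16)(6 15 7) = [0, 16, 2, 3, 4, 5, 15, 6, 8, 9, 10, 11, 12, 13, 14, 7, 1]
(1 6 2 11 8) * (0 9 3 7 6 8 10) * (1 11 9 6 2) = (0 6 1 8 11 10)(2 9 3 7) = [6, 8, 9, 7, 4, 5, 1, 2, 11, 3, 0, 10]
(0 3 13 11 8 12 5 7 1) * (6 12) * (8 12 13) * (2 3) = (0 2 3 8 6 13 11 12 5 7 1) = [2, 0, 3, 8, 4, 7, 13, 1, 6, 9, 10, 12, 5, 11]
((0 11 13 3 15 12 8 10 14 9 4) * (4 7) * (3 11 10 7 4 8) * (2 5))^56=(0 10 14 9 4)(3 12 15)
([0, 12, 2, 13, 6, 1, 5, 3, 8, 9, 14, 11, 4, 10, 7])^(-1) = [0, 5, 2, 7, 12, 6, 4, 14, 8, 9, 13, 11, 1, 3, 10]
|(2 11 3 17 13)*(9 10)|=10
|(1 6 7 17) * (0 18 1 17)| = |(0 18 1 6 7)| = 5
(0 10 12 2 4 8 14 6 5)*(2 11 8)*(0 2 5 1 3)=[10, 3, 4, 0, 5, 2, 1, 7, 14, 9, 12, 8, 11, 13, 6]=(0 10 12 11 8 14 6 1 3)(2 4 5)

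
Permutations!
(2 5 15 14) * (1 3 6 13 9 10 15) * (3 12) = (1 12 3 6 13 9 10 15 14 2 5) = [0, 12, 5, 6, 4, 1, 13, 7, 8, 10, 15, 11, 3, 9, 2, 14]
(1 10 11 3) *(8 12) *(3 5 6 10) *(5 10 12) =(1 3)(5 6 12 8)(10 11) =[0, 3, 2, 1, 4, 6, 12, 7, 5, 9, 11, 10, 8]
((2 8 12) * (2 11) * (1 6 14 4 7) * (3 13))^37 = ((1 6 14 4 7)(2 8 12 11)(3 13))^37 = (1 14 7 6 4)(2 8 12 11)(3 13)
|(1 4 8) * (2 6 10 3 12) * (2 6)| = |(1 4 8)(3 12 6 10)| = 12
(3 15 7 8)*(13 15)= (3 13 15 7 8)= [0, 1, 2, 13, 4, 5, 6, 8, 3, 9, 10, 11, 12, 15, 14, 7]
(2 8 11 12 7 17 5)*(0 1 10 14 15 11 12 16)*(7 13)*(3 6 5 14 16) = (0 1 10 16)(2 8 12 13 7 17 14 15 11 3 6 5) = [1, 10, 8, 6, 4, 2, 5, 17, 12, 9, 16, 3, 13, 7, 15, 11, 0, 14]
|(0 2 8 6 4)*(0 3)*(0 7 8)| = 10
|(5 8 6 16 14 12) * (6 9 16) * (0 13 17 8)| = |(0 13 17 8 9 16 14 12 5)| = 9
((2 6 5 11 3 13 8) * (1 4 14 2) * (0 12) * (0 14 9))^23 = ((0 12 14 2 6 5 11 3 13 8 1 4 9))^23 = (0 1 3 6 12 4 13 5 14 9 8 11 2)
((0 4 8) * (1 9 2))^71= ((0 4 8)(1 9 2))^71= (0 8 4)(1 2 9)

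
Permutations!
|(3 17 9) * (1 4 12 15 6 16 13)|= |(1 4 12 15 6 16 13)(3 17 9)|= 21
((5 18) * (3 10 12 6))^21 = (3 10 12 6)(5 18) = ((3 10 12 6)(5 18))^21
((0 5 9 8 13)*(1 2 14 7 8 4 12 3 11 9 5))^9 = ((0 1 2 14 7 8 13)(3 11 9 4 12))^9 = (0 2 7 13 1 14 8)(3 12 4 9 11)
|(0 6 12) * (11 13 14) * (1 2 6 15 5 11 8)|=|(0 15 5 11 13 14 8 1 2 6 12)|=11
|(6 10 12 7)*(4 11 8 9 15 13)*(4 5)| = 28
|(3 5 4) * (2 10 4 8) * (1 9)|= 6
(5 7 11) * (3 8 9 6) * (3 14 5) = [0, 1, 2, 8, 4, 7, 14, 11, 9, 6, 10, 3, 12, 13, 5] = (3 8 9 6 14 5 7 11)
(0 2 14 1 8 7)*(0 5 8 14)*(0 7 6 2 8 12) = (0 8 6 2 7 5 12)(1 14) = [8, 14, 7, 3, 4, 12, 2, 5, 6, 9, 10, 11, 0, 13, 1]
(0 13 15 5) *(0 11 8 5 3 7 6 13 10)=(0 10)(3 7 6 13 15)(5 11 8)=[10, 1, 2, 7, 4, 11, 13, 6, 5, 9, 0, 8, 12, 15, 14, 3]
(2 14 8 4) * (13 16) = (2 14 8 4)(13 16) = [0, 1, 14, 3, 2, 5, 6, 7, 4, 9, 10, 11, 12, 16, 8, 15, 13]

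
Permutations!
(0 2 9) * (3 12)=[2, 1, 9, 12, 4, 5, 6, 7, 8, 0, 10, 11, 3]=(0 2 9)(3 12)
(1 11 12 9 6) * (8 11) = [0, 8, 2, 3, 4, 5, 1, 7, 11, 6, 10, 12, 9] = (1 8 11 12 9 6)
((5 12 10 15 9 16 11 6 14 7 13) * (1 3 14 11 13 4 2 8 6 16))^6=((1 3 14 7 4 2 8 6 11 16 13 5 12 10 15 9))^6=(1 8 12 14 11 15 4 13)(2 5 3 6 10 7 16 9)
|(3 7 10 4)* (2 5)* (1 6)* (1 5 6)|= 12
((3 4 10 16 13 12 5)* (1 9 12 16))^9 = ((1 9 12 5 3 4 10)(13 16))^9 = (1 12 3 10 9 5 4)(13 16)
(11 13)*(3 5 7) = (3 5 7)(11 13) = [0, 1, 2, 5, 4, 7, 6, 3, 8, 9, 10, 13, 12, 11]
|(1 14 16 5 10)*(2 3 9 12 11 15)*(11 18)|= 35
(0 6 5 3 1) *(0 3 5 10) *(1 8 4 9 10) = (0 6 1 3 8 4 9 10) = [6, 3, 2, 8, 9, 5, 1, 7, 4, 10, 0]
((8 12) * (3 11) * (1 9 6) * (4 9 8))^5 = ((1 8 12 4 9 6)(3 11))^5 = (1 6 9 4 12 8)(3 11)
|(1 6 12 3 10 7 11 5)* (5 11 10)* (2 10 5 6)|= 15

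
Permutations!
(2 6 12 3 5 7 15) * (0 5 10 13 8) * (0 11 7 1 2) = (0 5 1 2 6 12 3 10 13 8 11 7 15) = [5, 2, 6, 10, 4, 1, 12, 15, 11, 9, 13, 7, 3, 8, 14, 0]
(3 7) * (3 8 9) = [0, 1, 2, 7, 4, 5, 6, 8, 9, 3] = (3 7 8 9)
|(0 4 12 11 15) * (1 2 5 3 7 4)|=|(0 1 2 5 3 7 4 12 11 15)|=10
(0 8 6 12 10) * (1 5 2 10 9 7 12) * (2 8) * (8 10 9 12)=(12)(0 2 9 7 8 6 1 5 10)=[2, 5, 9, 3, 4, 10, 1, 8, 6, 7, 0, 11, 12]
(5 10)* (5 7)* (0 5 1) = (0 5 10 7 1) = [5, 0, 2, 3, 4, 10, 6, 1, 8, 9, 7]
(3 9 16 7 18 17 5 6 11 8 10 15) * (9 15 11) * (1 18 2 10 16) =(1 18 17 5 6 9)(2 10 11 8 16 7)(3 15) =[0, 18, 10, 15, 4, 6, 9, 2, 16, 1, 11, 8, 12, 13, 14, 3, 7, 5, 17]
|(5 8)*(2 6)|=2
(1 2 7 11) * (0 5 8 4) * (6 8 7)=(0 5 7 11 1 2 6 8 4)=[5, 2, 6, 3, 0, 7, 8, 11, 4, 9, 10, 1]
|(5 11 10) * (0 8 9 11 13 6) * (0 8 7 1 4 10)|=|(0 7 1 4 10 5 13 6 8 9 11)|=11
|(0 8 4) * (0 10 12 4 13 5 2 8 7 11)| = |(0 7 11)(2 8 13 5)(4 10 12)| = 12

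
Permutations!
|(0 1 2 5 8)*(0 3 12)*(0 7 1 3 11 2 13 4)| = |(0 3 12 7 1 13 4)(2 5 8 11)| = 28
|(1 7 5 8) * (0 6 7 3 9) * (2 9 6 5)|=|(0 5 8 1 3 6 7 2 9)|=9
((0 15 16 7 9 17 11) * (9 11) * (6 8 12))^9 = ((0 15 16 7 11)(6 8 12)(9 17))^9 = (0 11 7 16 15)(9 17)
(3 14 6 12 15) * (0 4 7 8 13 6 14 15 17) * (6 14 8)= (0 4 7 6 12 17)(3 15)(8 13 14)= [4, 1, 2, 15, 7, 5, 12, 6, 13, 9, 10, 11, 17, 14, 8, 3, 16, 0]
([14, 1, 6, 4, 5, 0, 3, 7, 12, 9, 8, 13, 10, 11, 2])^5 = [4, 1, 0, 2, 6, 3, 14, 7, 10, 9, 12, 13, 8, 11, 5]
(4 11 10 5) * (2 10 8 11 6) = (2 10 5 4 6)(8 11) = [0, 1, 10, 3, 6, 4, 2, 7, 11, 9, 5, 8]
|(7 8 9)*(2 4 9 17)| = 6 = |(2 4 9 7 8 17)|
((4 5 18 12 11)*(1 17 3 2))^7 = (1 2 3 17)(4 18 11 5 12)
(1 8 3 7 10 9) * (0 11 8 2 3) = [11, 2, 3, 7, 4, 5, 6, 10, 0, 1, 9, 8] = (0 11 8)(1 2 3 7 10 9)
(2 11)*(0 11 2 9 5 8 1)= (0 11 9 5 8 1)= [11, 0, 2, 3, 4, 8, 6, 7, 1, 5, 10, 9]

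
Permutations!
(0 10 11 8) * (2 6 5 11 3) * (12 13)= [10, 1, 6, 2, 4, 11, 5, 7, 0, 9, 3, 8, 13, 12]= (0 10 3 2 6 5 11 8)(12 13)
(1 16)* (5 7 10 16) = (1 5 7 10 16) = [0, 5, 2, 3, 4, 7, 6, 10, 8, 9, 16, 11, 12, 13, 14, 15, 1]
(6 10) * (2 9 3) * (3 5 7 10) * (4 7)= (2 9 5 4 7 10 6 3)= [0, 1, 9, 2, 7, 4, 3, 10, 8, 5, 6]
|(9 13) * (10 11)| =2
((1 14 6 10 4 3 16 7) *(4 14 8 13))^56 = ((1 8 13 4 3 16 7)(6 10 14))^56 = (16)(6 14 10)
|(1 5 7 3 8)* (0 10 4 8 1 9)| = 20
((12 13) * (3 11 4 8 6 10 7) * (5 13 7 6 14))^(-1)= ((3 11 4 8 14 5 13 12 7)(6 10))^(-1)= (3 7 12 13 5 14 8 4 11)(6 10)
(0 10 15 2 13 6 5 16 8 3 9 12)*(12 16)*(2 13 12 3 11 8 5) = (0 10 15 13 6 2 12)(3 9 16 5)(8 11) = [10, 1, 12, 9, 4, 3, 2, 7, 11, 16, 15, 8, 0, 6, 14, 13, 5]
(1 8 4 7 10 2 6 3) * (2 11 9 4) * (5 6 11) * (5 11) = (1 8 2 5 6 3)(4 7 10 11 9) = [0, 8, 5, 1, 7, 6, 3, 10, 2, 4, 11, 9]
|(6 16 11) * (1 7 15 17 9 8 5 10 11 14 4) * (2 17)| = 14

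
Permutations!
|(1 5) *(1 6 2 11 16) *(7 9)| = 6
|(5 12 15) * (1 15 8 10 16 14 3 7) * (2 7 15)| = |(1 2 7)(3 15 5 12 8 10 16 14)| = 24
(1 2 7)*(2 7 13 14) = (1 7)(2 13 14) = [0, 7, 13, 3, 4, 5, 6, 1, 8, 9, 10, 11, 12, 14, 2]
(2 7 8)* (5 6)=(2 7 8)(5 6)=[0, 1, 7, 3, 4, 6, 5, 8, 2]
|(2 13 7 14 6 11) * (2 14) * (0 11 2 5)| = |(0 11 14 6 2 13 7 5)| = 8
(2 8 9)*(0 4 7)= (0 4 7)(2 8 9)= [4, 1, 8, 3, 7, 5, 6, 0, 9, 2]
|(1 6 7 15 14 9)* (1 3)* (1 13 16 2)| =|(1 6 7 15 14 9 3 13 16 2)| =10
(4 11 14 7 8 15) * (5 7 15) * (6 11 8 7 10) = (4 8 5 10 6 11 14 15) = [0, 1, 2, 3, 8, 10, 11, 7, 5, 9, 6, 14, 12, 13, 15, 4]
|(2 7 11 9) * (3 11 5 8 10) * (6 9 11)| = 8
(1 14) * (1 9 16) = (1 14 9 16) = [0, 14, 2, 3, 4, 5, 6, 7, 8, 16, 10, 11, 12, 13, 9, 15, 1]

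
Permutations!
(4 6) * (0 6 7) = (0 6 4 7) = [6, 1, 2, 3, 7, 5, 4, 0]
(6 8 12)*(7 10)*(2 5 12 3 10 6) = (2 5 12)(3 10 7 6 8) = [0, 1, 5, 10, 4, 12, 8, 6, 3, 9, 7, 11, 2]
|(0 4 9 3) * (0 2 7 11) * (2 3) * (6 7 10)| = 8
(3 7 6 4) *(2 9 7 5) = (2 9 7 6 4 3 5) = [0, 1, 9, 5, 3, 2, 4, 6, 8, 7]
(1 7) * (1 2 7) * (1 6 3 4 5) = (1 6 3 4 5)(2 7) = [0, 6, 7, 4, 5, 1, 3, 2]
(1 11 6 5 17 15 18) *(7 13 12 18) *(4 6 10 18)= [0, 11, 2, 3, 6, 17, 5, 13, 8, 9, 18, 10, 4, 12, 14, 7, 16, 15, 1]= (1 11 10 18)(4 6 5 17 15 7 13 12)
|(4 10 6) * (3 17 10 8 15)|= |(3 17 10 6 4 8 15)|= 7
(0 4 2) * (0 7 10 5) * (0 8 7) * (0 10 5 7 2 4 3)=[3, 1, 10, 0, 4, 8, 6, 5, 2, 9, 7]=(0 3)(2 10 7 5 8)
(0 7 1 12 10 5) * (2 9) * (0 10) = [7, 12, 9, 3, 4, 10, 6, 1, 8, 2, 5, 11, 0] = (0 7 1 12)(2 9)(5 10)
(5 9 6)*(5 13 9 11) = (5 11)(6 13 9) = [0, 1, 2, 3, 4, 11, 13, 7, 8, 6, 10, 5, 12, 9]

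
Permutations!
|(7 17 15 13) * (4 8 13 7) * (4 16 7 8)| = 6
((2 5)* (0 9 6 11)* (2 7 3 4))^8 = (11)(2 3 5 4 7)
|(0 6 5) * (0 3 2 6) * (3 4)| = |(2 6 5 4 3)| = 5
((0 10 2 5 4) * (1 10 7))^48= ((0 7 1 10 2 5 4))^48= (0 4 5 2 10 1 7)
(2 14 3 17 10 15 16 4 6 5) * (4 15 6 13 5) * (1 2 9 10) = [0, 2, 14, 17, 13, 9, 4, 7, 8, 10, 6, 11, 12, 5, 3, 16, 15, 1] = (1 2 14 3 17)(4 13 5 9 10 6)(15 16)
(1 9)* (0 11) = (0 11)(1 9) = [11, 9, 2, 3, 4, 5, 6, 7, 8, 1, 10, 0]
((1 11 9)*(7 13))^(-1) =((1 11 9)(7 13))^(-1) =(1 9 11)(7 13)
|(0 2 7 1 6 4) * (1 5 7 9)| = |(0 2 9 1 6 4)(5 7)| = 6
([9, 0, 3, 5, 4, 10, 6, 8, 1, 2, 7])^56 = (0 2 5 7 1 9 3 10 8)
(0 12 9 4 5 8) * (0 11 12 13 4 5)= (0 13 4)(5 8 11 12 9)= [13, 1, 2, 3, 0, 8, 6, 7, 11, 5, 10, 12, 9, 4]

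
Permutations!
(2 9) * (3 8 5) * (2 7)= (2 9 7)(3 8 5)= [0, 1, 9, 8, 4, 3, 6, 2, 5, 7]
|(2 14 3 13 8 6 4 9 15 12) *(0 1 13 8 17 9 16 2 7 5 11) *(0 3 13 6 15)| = |(0 1 6 4 16 2 14 13 17 9)(3 8 15 12 7 5 11)| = 70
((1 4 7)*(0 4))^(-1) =(0 1 7 4)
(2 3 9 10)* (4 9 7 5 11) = (2 3 7 5 11 4 9 10) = [0, 1, 3, 7, 9, 11, 6, 5, 8, 10, 2, 4]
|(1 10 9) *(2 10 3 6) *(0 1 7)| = 8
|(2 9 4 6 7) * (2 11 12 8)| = 8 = |(2 9 4 6 7 11 12 8)|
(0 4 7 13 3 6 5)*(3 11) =(0 4 7 13 11 3 6 5) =[4, 1, 2, 6, 7, 0, 5, 13, 8, 9, 10, 3, 12, 11]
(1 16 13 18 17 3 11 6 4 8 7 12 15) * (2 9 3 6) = [0, 16, 9, 11, 8, 5, 4, 12, 7, 3, 10, 2, 15, 18, 14, 1, 13, 6, 17] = (1 16 13 18 17 6 4 8 7 12 15)(2 9 3 11)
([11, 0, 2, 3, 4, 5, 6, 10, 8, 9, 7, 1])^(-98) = (0 11 1)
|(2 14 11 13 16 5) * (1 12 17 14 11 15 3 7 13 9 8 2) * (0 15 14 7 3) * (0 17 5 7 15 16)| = |(0 16 7 13)(1 12 5)(2 11 9 8)(15 17)| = 12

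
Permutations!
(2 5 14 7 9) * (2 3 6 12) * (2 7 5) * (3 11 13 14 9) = (3 6 12 7)(5 9 11 13 14) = [0, 1, 2, 6, 4, 9, 12, 3, 8, 11, 10, 13, 7, 14, 5]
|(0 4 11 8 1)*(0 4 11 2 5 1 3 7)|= |(0 11 8 3 7)(1 4 2 5)|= 20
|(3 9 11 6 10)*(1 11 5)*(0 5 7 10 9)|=|(0 5 1 11 6 9 7 10 3)|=9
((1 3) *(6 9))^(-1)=((1 3)(6 9))^(-1)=(1 3)(6 9)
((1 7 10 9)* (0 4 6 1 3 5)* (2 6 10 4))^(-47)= ((0 2 6 1 7 4 10 9 3 5))^(-47)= (0 1 10 5 6 4 3 2 7 9)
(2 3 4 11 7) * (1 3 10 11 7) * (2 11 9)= (1 3 4 7 11)(2 10 9)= [0, 3, 10, 4, 7, 5, 6, 11, 8, 2, 9, 1]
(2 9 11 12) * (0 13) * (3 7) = (0 13)(2 9 11 12)(3 7) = [13, 1, 9, 7, 4, 5, 6, 3, 8, 11, 10, 12, 2, 0]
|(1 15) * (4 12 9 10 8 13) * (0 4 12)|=10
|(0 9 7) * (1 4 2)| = |(0 9 7)(1 4 2)| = 3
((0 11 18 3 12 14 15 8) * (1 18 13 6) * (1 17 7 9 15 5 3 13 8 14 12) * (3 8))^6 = (0 6 5 18 15 3 7)(1 9 11 17 8 13 14)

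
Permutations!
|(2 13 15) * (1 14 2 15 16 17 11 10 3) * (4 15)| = 18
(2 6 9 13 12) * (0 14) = (0 14)(2 6 9 13 12) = [14, 1, 6, 3, 4, 5, 9, 7, 8, 13, 10, 11, 2, 12, 0]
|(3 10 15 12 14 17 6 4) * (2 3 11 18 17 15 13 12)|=|(2 3 10 13 12 14 15)(4 11 18 17 6)|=35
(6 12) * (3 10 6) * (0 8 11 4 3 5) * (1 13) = (0 8 11 4 3 10 6 12 5)(1 13) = [8, 13, 2, 10, 3, 0, 12, 7, 11, 9, 6, 4, 5, 1]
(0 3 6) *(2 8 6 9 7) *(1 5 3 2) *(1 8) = [2, 5, 1, 9, 4, 3, 0, 8, 6, 7] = (0 2 1 5 3 9 7 8 6)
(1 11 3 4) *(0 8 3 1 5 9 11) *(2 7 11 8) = [2, 0, 7, 4, 5, 9, 6, 11, 3, 8, 10, 1] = (0 2 7 11 1)(3 4 5 9 8)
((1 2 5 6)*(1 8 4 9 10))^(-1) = ((1 2 5 6 8 4 9 10))^(-1) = (1 10 9 4 8 6 5 2)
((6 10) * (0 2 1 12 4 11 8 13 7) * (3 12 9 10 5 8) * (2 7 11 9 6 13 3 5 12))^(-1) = ((0 7)(1 6 12 4 9 10 13 11 5 8 3 2))^(-1) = (0 7)(1 2 3 8 5 11 13 10 9 4 12 6)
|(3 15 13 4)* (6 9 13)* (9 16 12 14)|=9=|(3 15 6 16 12 14 9 13 4)|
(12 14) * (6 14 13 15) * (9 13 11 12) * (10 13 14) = (6 10 13 15)(9 14)(11 12) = [0, 1, 2, 3, 4, 5, 10, 7, 8, 14, 13, 12, 11, 15, 9, 6]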